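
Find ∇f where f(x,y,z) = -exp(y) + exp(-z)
(0, -exp(y), -exp(-z))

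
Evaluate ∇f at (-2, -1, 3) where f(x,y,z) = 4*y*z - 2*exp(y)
(0, 12 - 2*exp(-1), -4)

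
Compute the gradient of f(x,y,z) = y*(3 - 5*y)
(0, 3 - 10*y, 0)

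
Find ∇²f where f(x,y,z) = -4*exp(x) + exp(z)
-4*exp(x) + exp(z)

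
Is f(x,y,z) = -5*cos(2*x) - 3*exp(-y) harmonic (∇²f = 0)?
No, ∇²f = 20*cos(2*x) - 3*exp(-y)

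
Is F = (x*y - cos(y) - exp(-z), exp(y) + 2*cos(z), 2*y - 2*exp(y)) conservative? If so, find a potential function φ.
No, ∇×F = (-2*exp(y) + 2*sin(z) + 2, exp(-z), -x - sin(y)) ≠ 0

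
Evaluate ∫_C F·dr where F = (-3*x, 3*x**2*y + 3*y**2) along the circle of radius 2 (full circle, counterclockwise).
0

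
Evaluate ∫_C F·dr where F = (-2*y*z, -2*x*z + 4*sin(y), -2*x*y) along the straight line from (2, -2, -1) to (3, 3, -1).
4*cos(2) - 4*cos(3) + 26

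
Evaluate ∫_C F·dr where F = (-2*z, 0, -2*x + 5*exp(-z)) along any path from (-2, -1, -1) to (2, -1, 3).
-8 - 5*exp(-3) + 5*E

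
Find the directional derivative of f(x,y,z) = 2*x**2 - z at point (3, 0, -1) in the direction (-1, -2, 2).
-14/3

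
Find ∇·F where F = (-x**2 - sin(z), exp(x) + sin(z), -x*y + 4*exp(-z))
-2*x - 4*exp(-z)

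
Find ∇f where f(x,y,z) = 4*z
(0, 0, 4)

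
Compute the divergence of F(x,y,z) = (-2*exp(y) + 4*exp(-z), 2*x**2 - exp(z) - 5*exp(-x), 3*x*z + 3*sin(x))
3*x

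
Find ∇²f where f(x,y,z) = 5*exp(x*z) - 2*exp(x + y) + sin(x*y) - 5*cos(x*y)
5*x**2*exp(x*z) - x**2*sin(x*y) + 5*x**2*cos(x*y) - y**2*sin(x*y) + 5*y**2*cos(x*y) + 5*z**2*exp(x*z) - 4*exp(x + y)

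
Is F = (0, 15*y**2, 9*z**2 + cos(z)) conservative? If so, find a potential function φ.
Yes, F is conservative. φ = 5*y**3 + 3*z**3 + sin(z)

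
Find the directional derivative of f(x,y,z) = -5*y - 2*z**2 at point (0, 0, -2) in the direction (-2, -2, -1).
2/3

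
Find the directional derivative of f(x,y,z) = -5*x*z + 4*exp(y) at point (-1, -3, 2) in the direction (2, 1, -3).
sqrt(14)*(4 - 35*exp(3))*exp(-3)/14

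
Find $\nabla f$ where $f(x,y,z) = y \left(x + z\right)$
(y, x + z, y)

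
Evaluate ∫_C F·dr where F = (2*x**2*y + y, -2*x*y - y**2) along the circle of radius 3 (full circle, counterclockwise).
-99*pi/2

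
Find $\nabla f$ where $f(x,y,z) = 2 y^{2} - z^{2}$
(0, 4*y, -2*z)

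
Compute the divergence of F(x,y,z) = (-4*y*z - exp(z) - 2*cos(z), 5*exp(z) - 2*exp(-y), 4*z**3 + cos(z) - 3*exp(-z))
12*z**2 - sin(z) + 3*exp(-z) + 2*exp(-y)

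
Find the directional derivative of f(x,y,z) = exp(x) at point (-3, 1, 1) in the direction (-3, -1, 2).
-3*sqrt(14)*exp(-3)/14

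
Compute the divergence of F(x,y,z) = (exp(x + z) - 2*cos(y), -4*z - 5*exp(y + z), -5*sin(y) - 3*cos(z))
exp(x + z) - 5*exp(y + z) + 3*sin(z)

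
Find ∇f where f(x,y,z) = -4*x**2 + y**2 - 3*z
(-8*x, 2*y, -3)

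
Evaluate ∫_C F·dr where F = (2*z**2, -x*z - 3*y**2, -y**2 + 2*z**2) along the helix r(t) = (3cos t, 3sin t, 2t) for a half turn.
-57*pi**2/2 - 9*pi + 96 + 16*pi**3/3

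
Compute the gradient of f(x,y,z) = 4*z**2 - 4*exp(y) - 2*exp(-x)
(2*exp(-x), -4*exp(y), 8*z)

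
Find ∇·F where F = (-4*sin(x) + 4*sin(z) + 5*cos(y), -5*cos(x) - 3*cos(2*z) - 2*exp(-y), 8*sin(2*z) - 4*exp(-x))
-4*cos(x) + 16*cos(2*z) + 2*exp(-y)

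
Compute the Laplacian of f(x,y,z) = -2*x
0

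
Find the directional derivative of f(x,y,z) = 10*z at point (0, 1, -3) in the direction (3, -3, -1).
-10*sqrt(19)/19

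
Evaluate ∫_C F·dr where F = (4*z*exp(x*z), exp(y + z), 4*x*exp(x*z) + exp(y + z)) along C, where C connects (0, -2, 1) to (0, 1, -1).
1 - exp(-1)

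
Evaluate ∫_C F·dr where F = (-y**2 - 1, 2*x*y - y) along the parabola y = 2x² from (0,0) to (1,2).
-3/5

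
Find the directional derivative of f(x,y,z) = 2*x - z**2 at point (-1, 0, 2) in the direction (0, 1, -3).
6*sqrt(10)/5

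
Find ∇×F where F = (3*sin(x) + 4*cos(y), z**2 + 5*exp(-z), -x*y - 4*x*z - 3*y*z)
(-x - 5*z + 5*exp(-z), y + 4*z, 4*sin(y))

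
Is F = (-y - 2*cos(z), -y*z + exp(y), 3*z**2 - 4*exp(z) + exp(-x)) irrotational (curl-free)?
No, ∇×F = (y, 2*sin(z) + exp(-x), 1)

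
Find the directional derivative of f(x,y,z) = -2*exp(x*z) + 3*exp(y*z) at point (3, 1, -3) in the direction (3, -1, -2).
3*sqrt(14)*(10 + exp(6))*exp(-9)/14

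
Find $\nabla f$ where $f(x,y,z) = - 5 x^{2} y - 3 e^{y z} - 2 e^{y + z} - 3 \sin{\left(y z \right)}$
(-10*x*y, -5*x**2 - 3*z*exp(y*z) - 3*z*cos(y*z) - 2*exp(y + z), -3*y*exp(y*z) - 3*y*cos(y*z) - 2*exp(y + z))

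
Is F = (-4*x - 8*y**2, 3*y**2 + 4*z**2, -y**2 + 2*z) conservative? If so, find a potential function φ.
No, ∇×F = (-2*y - 8*z, 0, 16*y) ≠ 0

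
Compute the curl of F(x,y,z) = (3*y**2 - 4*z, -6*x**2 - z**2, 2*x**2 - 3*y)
(2*z - 3, -4*x - 4, -12*x - 6*y)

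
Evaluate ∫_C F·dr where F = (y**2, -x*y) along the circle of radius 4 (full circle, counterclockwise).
0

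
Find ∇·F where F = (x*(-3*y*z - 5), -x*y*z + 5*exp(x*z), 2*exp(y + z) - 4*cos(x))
-x*z - 3*y*z + 2*exp(y + z) - 5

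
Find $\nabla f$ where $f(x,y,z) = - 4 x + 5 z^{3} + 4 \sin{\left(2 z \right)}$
(-4, 0, 15*z**2 + 8*cos(2*z))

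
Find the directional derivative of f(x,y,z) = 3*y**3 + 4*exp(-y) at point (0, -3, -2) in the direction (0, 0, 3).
0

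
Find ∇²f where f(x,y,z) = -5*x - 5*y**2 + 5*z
-10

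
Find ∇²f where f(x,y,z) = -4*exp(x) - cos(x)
-4*exp(x) + cos(x)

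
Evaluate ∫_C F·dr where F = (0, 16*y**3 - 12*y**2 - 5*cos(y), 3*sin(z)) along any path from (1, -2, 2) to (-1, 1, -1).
-96 - 5*sin(2) - 5*sin(1) - 3*cos(1) + 3*cos(2)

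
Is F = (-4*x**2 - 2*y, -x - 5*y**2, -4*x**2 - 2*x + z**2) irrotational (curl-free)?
No, ∇×F = (0, 8*x + 2, 1)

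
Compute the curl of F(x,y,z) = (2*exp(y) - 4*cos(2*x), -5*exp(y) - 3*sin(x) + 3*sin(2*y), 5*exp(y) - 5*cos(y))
(5*exp(y) + 5*sin(y), 0, -2*exp(y) - 3*cos(x))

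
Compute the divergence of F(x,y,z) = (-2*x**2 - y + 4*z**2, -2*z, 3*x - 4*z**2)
-4*x - 8*z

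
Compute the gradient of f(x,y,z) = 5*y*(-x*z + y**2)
(-5*y*z, -5*x*z + 15*y**2, -5*x*y)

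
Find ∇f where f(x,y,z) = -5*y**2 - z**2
(0, -10*y, -2*z)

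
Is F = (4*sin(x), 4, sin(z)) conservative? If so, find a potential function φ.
Yes, F is conservative. φ = 4*y - 4*cos(x) - cos(z)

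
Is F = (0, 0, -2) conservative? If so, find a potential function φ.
Yes, F is conservative. φ = -2*z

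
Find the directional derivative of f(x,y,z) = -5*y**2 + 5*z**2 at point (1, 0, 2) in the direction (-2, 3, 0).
0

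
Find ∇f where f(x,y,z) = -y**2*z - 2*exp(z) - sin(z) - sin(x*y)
(-y*cos(x*y), -x*cos(x*y) - 2*y*z, -y**2 - 2*exp(z) - cos(z))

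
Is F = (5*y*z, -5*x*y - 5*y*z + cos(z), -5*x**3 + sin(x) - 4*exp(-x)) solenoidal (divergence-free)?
No, ∇·F = -5*x - 5*z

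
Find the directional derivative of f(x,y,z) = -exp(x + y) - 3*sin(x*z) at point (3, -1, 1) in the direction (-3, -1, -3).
4*sqrt(19)*(9*cos(3) + exp(2))/19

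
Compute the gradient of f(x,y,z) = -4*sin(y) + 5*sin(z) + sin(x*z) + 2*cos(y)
(z*cos(x*z), -2*sin(y) - 4*cos(y), x*cos(x*z) + 5*cos(z))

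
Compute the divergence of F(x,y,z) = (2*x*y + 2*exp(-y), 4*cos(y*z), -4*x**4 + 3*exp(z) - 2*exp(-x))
2*y - 4*z*sin(y*z) + 3*exp(z)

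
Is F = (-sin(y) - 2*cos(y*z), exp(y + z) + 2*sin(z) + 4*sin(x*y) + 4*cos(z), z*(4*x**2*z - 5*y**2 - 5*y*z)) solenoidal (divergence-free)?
No, ∇·F = 8*x**2*z + 4*x*cos(x*y) - 5*y**2 - 10*y*z + exp(y + z)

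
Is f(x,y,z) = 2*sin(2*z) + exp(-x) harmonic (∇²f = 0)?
No, ∇²f = -8*sin(2*z) + exp(-x)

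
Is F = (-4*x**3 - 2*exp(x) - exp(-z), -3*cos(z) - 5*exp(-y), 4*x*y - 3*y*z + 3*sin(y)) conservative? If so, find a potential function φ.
No, ∇×F = (4*x - 3*z - 3*sin(z) + 3*cos(y), -4*y + exp(-z), 0) ≠ 0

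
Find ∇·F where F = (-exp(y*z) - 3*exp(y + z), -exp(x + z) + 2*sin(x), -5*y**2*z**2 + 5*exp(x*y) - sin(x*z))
-x*cos(x*z) - 10*y**2*z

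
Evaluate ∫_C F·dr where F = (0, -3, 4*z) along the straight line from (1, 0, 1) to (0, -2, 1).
6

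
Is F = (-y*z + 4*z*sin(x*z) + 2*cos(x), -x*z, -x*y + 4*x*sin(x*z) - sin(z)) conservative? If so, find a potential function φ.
Yes, F is conservative. φ = -x*y*z + 2*sin(x) + cos(z) - 4*cos(x*z)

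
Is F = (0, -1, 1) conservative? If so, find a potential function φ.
Yes, F is conservative. φ = -y + z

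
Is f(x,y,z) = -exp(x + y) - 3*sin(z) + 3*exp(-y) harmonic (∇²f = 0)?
No, ∇²f = -2*exp(x + y) + 3*sin(z) + 3*exp(-y)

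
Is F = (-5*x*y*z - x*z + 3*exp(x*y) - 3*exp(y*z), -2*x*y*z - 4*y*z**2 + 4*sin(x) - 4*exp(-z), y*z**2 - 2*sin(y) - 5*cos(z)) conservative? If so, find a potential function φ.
No, ∇×F = (2*x*y + 8*y*z + z**2 - 2*cos(y) - 4*exp(-z), -5*x*y - x - 3*y*exp(y*z), 5*x*z - 3*x*exp(x*y) - 2*y*z + 3*z*exp(y*z) + 4*cos(x)) ≠ 0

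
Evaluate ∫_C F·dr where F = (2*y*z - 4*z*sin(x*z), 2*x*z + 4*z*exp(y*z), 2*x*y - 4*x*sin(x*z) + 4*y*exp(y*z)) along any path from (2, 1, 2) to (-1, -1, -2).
-12 + 4*cos(2) - 4*cos(4)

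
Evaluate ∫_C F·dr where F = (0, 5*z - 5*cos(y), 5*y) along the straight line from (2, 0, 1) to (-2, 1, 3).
15 - 5*sin(1)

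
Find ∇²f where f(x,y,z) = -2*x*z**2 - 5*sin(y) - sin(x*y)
x**2*sin(x*y) - 4*x + y**2*sin(x*y) + 5*sin(y)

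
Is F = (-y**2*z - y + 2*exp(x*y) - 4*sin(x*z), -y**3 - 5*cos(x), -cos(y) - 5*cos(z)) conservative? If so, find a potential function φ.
No, ∇×F = (sin(y), -4*x*cos(x*z) - y**2, -2*x*exp(x*y) + 2*y*z + 5*sin(x) + 1) ≠ 0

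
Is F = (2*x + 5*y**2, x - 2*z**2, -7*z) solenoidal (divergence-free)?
No, ∇·F = -5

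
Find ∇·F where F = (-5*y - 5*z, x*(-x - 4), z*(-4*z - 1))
-8*z - 1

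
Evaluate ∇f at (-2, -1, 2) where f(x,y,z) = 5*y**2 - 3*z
(0, -10, -3)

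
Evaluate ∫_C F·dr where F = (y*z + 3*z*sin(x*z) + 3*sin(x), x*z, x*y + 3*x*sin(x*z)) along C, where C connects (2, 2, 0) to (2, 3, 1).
9 - 3*cos(2)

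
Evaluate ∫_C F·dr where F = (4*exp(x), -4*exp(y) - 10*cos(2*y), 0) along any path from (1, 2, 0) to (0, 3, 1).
-4*exp(3) - 4*E + 5*sin(4) - 5*sin(6) + 4 + 4*exp(2)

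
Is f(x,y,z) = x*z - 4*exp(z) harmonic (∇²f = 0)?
No, ∇²f = -4*exp(z)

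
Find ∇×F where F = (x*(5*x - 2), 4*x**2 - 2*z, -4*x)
(2, 4, 8*x)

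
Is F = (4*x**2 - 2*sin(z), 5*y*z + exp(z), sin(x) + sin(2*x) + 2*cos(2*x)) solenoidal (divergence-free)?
No, ∇·F = 8*x + 5*z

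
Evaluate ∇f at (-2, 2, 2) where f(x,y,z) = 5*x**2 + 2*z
(-20, 0, 2)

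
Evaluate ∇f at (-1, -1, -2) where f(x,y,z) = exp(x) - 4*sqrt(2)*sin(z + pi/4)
(exp(-1), 0, -4*sqrt(2)*sin(pi/4 + 2))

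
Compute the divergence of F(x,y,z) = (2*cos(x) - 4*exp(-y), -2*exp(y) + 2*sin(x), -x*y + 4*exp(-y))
-2*exp(y) - 2*sin(x)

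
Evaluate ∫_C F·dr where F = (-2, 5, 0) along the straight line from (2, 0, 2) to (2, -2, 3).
-10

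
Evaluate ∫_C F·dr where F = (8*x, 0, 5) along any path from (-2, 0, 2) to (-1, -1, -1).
-27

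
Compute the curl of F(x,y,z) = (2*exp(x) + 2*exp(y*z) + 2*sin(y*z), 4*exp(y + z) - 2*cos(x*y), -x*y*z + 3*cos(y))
(-x*z - 4*exp(y + z) - 3*sin(y), y*(z + 2*exp(y*z) + 2*cos(y*z)), 2*y*sin(x*y) - 2*z*exp(y*z) - 2*z*cos(y*z))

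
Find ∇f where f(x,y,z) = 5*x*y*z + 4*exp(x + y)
(5*y*z + 4*exp(x + y), 5*x*z + 4*exp(x + y), 5*x*y)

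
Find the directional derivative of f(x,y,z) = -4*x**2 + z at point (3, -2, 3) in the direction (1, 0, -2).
-26*sqrt(5)/5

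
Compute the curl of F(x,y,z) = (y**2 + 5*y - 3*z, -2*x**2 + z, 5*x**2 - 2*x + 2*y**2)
(4*y - 1, -10*x - 1, -4*x - 2*y - 5)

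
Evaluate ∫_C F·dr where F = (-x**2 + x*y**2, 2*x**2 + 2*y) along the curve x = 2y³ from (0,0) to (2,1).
41/42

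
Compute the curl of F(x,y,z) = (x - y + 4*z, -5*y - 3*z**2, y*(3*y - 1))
(6*y + 6*z - 1, 4, 1)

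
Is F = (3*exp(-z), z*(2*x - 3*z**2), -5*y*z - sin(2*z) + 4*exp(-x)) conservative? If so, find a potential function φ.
No, ∇×F = (-2*x + 9*z**2 - 5*z, -3*exp(-z) + 4*exp(-x), 2*z) ≠ 0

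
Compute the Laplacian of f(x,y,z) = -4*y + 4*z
0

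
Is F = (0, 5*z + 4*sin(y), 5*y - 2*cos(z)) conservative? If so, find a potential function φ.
Yes, F is conservative. φ = 5*y*z - 2*sin(z) - 4*cos(y)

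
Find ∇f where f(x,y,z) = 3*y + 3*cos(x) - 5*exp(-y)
(-3*sin(x), 3 + 5*exp(-y), 0)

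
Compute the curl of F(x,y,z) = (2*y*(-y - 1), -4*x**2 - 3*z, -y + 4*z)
(2, 0, -8*x + 4*y + 2)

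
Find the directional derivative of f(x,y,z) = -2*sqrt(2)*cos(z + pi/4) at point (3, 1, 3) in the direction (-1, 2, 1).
2*sqrt(3)*sin(pi/4 + 3)/3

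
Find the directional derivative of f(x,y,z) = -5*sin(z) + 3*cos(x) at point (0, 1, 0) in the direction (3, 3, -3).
5*sqrt(3)/3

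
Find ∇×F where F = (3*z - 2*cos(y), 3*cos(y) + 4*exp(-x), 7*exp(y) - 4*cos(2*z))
(7*exp(y), 3, -2*sin(y) - 4*exp(-x))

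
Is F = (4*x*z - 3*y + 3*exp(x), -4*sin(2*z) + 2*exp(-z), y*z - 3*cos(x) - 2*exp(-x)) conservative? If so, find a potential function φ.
No, ∇×F = (z + 8*cos(2*z) + 2*exp(-z), 4*x - 3*sin(x) - 2*exp(-x), 3) ≠ 0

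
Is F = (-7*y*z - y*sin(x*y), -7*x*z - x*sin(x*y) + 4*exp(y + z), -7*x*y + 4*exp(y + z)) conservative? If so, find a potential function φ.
Yes, F is conservative. φ = -7*x*y*z + 4*exp(y + z) + cos(x*y)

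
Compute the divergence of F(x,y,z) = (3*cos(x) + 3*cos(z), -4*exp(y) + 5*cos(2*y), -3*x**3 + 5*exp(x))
-4*exp(y) - 3*sin(x) - 10*sin(2*y)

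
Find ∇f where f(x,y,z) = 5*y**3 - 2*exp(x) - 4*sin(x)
(-2*exp(x) - 4*cos(x), 15*y**2, 0)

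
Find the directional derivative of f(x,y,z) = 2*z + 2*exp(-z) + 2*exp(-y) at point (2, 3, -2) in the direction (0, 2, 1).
2*sqrt(5)*(-exp(5) - 2 + exp(3))*exp(-3)/5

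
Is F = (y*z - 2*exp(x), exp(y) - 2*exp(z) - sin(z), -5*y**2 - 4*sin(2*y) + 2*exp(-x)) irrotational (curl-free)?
No, ∇×F = (-10*y + 2*exp(z) - 8*cos(2*y) + cos(z), y + 2*exp(-x), -z)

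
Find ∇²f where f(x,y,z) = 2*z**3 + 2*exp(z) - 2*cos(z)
12*z + 2*exp(z) + 2*cos(z)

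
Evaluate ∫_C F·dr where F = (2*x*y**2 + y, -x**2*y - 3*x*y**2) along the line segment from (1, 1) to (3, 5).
-254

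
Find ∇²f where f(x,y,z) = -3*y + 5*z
0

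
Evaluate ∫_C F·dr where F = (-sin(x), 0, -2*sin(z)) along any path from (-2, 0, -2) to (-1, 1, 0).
cos(1) - 3*cos(2) + 2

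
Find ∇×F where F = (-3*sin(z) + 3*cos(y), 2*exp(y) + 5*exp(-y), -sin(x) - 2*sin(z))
(0, cos(x) - 3*cos(z), 3*sin(y))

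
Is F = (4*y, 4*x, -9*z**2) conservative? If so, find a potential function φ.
Yes, F is conservative. φ = 4*x*y - 3*z**3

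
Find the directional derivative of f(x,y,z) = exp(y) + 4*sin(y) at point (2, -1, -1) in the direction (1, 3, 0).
3*sqrt(10)*(1 + 4*E*cos(1))*exp(-1)/10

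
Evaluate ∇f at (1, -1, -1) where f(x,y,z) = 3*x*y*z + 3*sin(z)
(3, -3, -3 + 3*cos(1))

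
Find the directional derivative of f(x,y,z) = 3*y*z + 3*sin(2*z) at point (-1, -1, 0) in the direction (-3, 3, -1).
-3*sqrt(19)/19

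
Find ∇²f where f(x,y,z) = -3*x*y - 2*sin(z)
2*sin(z)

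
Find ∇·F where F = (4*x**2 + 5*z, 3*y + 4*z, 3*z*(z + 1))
8*x + 6*z + 6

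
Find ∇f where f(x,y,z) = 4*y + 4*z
(0, 4, 4)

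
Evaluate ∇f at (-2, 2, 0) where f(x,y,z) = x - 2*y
(1, -2, 0)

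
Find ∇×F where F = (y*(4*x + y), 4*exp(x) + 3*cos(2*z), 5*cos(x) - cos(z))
(6*sin(2*z), 5*sin(x), -4*x - 2*y + 4*exp(x))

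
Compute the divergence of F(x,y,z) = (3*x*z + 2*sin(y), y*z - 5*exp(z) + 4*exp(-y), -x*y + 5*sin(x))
4*z - 4*exp(-y)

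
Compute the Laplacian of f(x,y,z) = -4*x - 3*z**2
-6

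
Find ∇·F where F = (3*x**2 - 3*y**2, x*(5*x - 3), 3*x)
6*x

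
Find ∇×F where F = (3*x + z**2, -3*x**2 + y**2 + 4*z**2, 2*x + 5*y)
(5 - 8*z, 2*z - 2, -6*x)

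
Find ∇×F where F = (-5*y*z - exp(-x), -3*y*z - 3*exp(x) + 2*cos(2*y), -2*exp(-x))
(3*y, -5*y - 2*exp(-x), 5*z - 3*exp(x))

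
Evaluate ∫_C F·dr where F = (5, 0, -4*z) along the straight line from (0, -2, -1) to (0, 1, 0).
2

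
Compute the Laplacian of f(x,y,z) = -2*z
0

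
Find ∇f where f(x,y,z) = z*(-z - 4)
(0, 0, -2*z - 4)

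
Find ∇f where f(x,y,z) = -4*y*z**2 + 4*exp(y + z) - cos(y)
(0, -4*z**2 + 4*exp(y + z) + sin(y), -8*y*z + 4*exp(y + z))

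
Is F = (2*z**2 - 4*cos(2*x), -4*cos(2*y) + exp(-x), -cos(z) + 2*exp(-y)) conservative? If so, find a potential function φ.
No, ∇×F = (-2*exp(-y), 4*z, -exp(-x)) ≠ 0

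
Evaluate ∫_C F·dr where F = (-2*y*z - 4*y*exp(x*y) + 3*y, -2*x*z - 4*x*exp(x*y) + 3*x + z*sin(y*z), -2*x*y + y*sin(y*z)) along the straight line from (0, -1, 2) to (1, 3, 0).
-4*exp(3) + cos(2) + 12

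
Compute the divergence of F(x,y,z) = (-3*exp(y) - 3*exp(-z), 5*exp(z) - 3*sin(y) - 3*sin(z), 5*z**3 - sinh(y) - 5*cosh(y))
15*z**2 - 3*cos(y)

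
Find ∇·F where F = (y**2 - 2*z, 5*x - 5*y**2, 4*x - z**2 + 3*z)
-10*y - 2*z + 3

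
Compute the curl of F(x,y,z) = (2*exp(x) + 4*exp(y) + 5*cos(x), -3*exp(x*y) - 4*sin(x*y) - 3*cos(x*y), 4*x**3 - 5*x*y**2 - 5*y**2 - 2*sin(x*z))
(10*y*(-x - 1), -12*x**2 + 5*y**2 + 2*z*cos(x*z), -3*y*exp(x*y) + 3*y*sin(x*y) - 4*y*cos(x*y) - 4*exp(y))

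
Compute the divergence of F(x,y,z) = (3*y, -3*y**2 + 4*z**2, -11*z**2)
-6*y - 22*z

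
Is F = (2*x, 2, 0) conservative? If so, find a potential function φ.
Yes, F is conservative. φ = x**2 + 2*y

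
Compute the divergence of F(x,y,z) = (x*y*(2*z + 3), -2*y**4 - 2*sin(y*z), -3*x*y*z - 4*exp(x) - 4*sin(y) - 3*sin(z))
-3*x*y - 8*y**3 + y*(2*z + 3) - 2*z*cos(y*z) - 3*cos(z)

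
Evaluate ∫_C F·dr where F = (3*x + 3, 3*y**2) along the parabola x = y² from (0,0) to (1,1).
11/2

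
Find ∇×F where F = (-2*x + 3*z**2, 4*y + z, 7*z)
(-1, 6*z, 0)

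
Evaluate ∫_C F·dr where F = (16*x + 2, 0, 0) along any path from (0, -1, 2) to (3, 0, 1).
78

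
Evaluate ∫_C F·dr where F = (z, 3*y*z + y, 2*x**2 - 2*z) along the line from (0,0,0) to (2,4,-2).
-106/3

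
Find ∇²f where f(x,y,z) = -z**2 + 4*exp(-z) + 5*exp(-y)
-2 + 4*exp(-z) + 5*exp(-y)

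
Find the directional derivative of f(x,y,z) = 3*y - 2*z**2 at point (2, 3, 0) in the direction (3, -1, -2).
-3*sqrt(14)/14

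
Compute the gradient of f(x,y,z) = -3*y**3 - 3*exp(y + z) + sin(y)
(0, -9*y**2 - 3*exp(y + z) + cos(y), -3*exp(y + z))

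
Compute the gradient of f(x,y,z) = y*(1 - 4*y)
(0, 1 - 8*y, 0)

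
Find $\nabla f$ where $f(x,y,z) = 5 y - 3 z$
(0, 5, -3)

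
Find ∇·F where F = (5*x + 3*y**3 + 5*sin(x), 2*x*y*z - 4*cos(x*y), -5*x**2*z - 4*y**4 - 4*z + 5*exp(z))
-5*x**2 + 2*x*z + 4*x*sin(x*y) + 5*exp(z) + 5*cos(x) + 1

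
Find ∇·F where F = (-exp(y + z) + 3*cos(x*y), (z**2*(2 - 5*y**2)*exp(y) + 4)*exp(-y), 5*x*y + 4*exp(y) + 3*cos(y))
-10*y*z**2 - 3*y*sin(x*y) - 4*exp(-y)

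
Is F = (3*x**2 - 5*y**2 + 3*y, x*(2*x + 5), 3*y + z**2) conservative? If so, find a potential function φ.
No, ∇×F = (3, 0, 4*x + 10*y + 2) ≠ 0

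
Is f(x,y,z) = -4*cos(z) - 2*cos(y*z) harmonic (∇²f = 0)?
No, ∇²f = 2*y**2*cos(y*z) + 2*z**2*cos(y*z) + 4*cos(z)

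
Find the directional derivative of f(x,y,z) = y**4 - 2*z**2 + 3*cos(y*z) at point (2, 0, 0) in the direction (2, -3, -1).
0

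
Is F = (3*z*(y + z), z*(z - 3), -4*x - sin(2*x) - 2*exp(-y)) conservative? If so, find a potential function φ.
No, ∇×F = (-2*z + 3 + 2*exp(-y), 3*y + 6*z + 2*cos(2*x) + 4, -3*z) ≠ 0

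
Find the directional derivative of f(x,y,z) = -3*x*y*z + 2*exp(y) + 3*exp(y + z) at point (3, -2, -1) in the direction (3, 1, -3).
sqrt(19)*(-63*exp(3) - 6 + 2*E)*exp(-3)/19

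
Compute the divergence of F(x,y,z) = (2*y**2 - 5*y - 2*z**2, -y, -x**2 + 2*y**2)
-1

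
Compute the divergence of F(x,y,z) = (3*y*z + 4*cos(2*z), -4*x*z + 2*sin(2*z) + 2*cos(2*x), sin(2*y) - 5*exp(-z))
5*exp(-z)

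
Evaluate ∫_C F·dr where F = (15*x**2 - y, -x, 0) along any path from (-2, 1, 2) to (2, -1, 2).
80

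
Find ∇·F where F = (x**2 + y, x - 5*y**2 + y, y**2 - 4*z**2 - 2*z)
2*x - 10*y - 8*z - 1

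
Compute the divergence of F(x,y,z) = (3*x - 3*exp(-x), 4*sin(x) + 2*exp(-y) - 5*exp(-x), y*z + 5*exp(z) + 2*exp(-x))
y + 5*exp(z) + 3 - 2*exp(-y) + 3*exp(-x)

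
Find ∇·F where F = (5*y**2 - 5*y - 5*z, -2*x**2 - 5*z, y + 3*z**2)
6*z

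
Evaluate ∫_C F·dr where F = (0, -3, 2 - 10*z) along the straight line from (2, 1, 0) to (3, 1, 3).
-39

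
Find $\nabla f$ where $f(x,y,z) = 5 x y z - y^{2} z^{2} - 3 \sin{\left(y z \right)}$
(5*y*z, z*(5*x - 2*y*z - 3*cos(y*z)), y*(5*x - 2*y*z - 3*cos(y*z)))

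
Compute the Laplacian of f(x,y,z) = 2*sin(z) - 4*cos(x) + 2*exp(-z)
-2*sin(z) + 4*cos(x) + 2*exp(-z)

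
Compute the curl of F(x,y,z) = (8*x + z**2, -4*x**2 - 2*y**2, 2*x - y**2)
(-2*y, 2*z - 2, -8*x)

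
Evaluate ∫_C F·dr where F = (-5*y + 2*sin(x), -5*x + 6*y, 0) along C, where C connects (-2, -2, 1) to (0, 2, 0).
2*cos(2) + 18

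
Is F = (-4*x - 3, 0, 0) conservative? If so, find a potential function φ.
Yes, F is conservative. φ = x*(-2*x - 3)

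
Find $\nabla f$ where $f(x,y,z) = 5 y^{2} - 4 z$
(0, 10*y, -4)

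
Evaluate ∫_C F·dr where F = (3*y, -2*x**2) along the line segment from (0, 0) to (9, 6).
-243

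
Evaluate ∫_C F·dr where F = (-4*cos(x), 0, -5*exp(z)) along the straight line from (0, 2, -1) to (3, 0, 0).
-5 - 4*sin(3) + 5*exp(-1)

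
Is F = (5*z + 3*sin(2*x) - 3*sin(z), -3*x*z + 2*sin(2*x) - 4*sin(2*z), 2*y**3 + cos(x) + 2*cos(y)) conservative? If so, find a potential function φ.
No, ∇×F = (3*x + 6*y**2 - 2*sin(y) + 8*cos(2*z), sin(x) - 3*cos(z) + 5, -3*z + 4*cos(2*x)) ≠ 0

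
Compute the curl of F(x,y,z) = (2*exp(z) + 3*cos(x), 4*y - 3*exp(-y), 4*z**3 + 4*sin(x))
(0, 2*exp(z) - 4*cos(x), 0)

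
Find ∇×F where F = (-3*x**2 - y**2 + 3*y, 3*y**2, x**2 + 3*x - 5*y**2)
(-10*y, -2*x - 3, 2*y - 3)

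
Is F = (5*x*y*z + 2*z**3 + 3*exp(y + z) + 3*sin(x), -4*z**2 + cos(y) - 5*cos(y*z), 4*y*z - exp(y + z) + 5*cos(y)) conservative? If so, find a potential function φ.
No, ∇×F = (-5*y*sin(y*z) + 12*z - exp(y + z) - 5*sin(y), 5*x*y + 6*z**2 + 3*exp(y + z), -5*x*z - 3*exp(y + z)) ≠ 0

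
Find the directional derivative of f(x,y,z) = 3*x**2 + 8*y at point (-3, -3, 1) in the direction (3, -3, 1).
-78*sqrt(19)/19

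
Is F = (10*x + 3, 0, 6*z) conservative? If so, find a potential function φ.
Yes, F is conservative. φ = 5*x**2 + 3*x + 3*z**2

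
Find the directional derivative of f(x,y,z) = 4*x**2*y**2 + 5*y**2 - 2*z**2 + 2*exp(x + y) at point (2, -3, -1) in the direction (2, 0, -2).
sqrt(2)*(1 + 70*E)*exp(-1)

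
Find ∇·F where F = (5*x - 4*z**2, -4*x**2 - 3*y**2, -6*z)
-6*y - 1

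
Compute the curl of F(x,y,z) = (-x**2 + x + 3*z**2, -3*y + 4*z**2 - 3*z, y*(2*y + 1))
(4*y - 8*z + 4, 6*z, 0)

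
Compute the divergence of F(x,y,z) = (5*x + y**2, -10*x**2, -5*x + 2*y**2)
5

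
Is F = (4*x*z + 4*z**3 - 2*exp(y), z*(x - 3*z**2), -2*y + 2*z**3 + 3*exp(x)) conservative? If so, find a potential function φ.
No, ∇×F = (-x + 9*z**2 - 2, 4*x + 12*z**2 - 3*exp(x), z + 2*exp(y)) ≠ 0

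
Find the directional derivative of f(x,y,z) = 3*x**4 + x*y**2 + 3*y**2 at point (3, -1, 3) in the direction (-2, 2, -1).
-674/3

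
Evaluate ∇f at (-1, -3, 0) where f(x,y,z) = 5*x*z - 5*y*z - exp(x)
(-exp(-1), 0, 10)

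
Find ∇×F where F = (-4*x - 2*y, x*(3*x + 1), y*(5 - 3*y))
(5 - 6*y, 0, 6*x + 3)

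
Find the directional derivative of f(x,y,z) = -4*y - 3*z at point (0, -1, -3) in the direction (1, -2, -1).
11*sqrt(6)/6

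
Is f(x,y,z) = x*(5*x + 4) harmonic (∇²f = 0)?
No, ∇²f = 10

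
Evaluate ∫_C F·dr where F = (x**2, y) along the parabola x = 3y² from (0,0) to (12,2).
578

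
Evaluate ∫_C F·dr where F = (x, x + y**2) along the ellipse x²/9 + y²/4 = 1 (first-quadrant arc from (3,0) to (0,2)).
-11/6 + 3*pi/2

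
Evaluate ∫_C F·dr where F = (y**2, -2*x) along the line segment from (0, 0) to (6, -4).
56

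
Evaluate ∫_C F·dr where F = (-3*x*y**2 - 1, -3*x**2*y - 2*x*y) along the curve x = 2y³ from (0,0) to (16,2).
-7888/5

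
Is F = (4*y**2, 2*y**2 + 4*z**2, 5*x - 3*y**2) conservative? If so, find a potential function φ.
No, ∇×F = (-6*y - 8*z, -5, -8*y) ≠ 0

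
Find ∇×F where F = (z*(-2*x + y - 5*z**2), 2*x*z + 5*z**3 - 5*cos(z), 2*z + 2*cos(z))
(-2*x - 15*z**2 - 5*sin(z), -2*x + y - 15*z**2, z)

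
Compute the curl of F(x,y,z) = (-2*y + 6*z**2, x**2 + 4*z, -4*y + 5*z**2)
(-8, 12*z, 2*x + 2)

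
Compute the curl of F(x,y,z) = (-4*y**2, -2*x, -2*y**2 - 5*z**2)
(-4*y, 0, 8*y - 2)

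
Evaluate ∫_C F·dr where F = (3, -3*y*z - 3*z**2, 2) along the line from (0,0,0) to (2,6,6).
-414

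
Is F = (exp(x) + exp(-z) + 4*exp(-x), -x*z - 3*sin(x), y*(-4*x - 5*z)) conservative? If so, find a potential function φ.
No, ∇×F = (-3*x - 5*z, 4*y - exp(-z), -z - 3*cos(x)) ≠ 0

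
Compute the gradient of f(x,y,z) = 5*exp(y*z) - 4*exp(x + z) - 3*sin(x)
(-4*exp(x + z) - 3*cos(x), 5*z*exp(y*z), 5*y*exp(y*z) - 4*exp(x + z))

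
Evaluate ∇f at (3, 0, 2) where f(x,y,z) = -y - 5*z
(0, -1, -5)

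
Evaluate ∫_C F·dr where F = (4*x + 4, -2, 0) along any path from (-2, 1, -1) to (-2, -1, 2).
4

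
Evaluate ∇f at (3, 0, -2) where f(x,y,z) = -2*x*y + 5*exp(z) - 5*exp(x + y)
(-5*exp(3), -5*exp(3) - 6, 5*exp(-2))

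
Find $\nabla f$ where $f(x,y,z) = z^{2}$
(0, 0, 2*z)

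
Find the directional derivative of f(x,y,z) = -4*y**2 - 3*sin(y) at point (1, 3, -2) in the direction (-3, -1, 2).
3*sqrt(14)*(cos(3) + 8)/14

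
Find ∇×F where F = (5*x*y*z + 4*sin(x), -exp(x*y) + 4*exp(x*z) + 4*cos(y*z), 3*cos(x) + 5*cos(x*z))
(-4*x*exp(x*z) + 4*y*sin(y*z), 5*x*y + 5*z*sin(x*z) + 3*sin(x), -5*x*z - y*exp(x*y) + 4*z*exp(x*z))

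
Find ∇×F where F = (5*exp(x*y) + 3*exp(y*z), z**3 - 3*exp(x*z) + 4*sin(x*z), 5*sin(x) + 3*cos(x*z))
(3*x*exp(x*z) - 4*x*cos(x*z) - 3*z**2, 3*y*exp(y*z) + 3*z*sin(x*z) - 5*cos(x), -5*x*exp(x*y) - 3*z*exp(x*z) - 3*z*exp(y*z) + 4*z*cos(x*z))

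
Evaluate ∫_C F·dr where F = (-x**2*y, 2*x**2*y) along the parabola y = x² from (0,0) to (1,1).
7/15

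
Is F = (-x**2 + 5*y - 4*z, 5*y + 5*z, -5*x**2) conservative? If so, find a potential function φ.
No, ∇×F = (-5, 10*x - 4, -5) ≠ 0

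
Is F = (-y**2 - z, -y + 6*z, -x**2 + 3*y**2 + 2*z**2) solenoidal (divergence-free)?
No, ∇·F = 4*z - 1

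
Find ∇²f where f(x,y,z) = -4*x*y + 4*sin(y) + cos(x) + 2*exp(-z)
-4*sin(y) - cos(x) + 2*exp(-z)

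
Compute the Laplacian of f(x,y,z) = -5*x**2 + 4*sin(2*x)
-16*sin(2*x) - 10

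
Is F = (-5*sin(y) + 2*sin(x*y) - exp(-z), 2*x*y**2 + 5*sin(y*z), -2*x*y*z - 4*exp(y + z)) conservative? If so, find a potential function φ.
No, ∇×F = (-2*x*z - 5*y*cos(y*z) - 4*exp(y + z), 2*y*z + exp(-z), -2*x*cos(x*y) + 2*y**2 + 5*cos(y)) ≠ 0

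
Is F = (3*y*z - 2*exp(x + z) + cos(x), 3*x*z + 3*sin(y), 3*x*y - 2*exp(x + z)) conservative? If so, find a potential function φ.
Yes, F is conservative. φ = 3*x*y*z - 2*exp(x + z) + sin(x) - 3*cos(y)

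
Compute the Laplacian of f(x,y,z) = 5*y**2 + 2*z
10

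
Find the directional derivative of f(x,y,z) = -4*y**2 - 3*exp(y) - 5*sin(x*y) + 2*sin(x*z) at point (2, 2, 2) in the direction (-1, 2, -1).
sqrt(6)*(-exp(2) - 16/3 - 3*cos(4))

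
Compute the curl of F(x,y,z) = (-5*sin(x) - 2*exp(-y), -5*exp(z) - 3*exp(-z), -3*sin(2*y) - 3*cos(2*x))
(5*exp(z) - 6*cos(2*y) - 3*exp(-z), -6*sin(2*x), -2*exp(-y))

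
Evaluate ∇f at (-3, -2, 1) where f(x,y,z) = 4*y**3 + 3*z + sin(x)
(cos(3), 48, 3)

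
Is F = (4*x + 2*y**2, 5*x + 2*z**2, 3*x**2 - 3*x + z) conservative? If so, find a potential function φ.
No, ∇×F = (-4*z, 3 - 6*x, 5 - 4*y) ≠ 0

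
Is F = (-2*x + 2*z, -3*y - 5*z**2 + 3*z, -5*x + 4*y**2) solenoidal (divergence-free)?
No, ∇·F = -5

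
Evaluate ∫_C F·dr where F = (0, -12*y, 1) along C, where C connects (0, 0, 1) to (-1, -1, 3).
-4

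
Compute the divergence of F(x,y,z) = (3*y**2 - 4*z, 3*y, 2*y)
3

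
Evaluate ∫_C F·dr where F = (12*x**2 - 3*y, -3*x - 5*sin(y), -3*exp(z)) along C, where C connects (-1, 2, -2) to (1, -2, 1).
-3*E + 3*exp(-2) + 8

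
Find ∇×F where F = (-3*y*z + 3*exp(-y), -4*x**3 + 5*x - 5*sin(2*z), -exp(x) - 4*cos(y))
(4*sin(y) + 10*cos(2*z), -3*y + exp(x), -12*x**2 + 3*z + 5 + 3*exp(-y))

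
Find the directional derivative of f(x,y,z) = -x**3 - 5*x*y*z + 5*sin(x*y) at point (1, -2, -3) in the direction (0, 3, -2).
5*sqrt(13)*(3*cos(2) + 5)/13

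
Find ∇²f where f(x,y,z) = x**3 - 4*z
6*x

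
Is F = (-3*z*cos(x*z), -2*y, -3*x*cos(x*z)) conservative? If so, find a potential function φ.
Yes, F is conservative. φ = -y**2 - 3*sin(x*z)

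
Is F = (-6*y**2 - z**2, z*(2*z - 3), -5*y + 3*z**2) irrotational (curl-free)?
No, ∇×F = (-4*z - 2, -2*z, 12*y)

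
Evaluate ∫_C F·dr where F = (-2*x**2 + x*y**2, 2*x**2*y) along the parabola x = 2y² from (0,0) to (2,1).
-8/3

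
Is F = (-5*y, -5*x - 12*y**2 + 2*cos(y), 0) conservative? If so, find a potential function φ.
Yes, F is conservative. φ = -5*x*y - 4*y**3 + 2*sin(y)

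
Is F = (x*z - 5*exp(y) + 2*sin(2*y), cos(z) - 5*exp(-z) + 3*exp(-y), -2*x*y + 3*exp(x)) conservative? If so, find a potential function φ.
No, ∇×F = (-2*x + sin(z) - 5*exp(-z), x + 2*y - 3*exp(x), 5*exp(y) - 4*cos(2*y)) ≠ 0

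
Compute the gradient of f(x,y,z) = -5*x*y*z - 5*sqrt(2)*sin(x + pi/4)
(-5*y*z - 5*sqrt(2)*cos(x + pi/4), -5*x*z, -5*x*y)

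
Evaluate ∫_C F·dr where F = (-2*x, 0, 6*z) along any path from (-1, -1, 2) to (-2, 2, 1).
-12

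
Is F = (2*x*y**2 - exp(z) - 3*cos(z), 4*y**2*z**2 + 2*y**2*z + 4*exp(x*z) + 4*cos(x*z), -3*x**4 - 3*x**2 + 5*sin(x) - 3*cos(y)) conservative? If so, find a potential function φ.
No, ∇×F = (-4*x*exp(x*z) + 4*x*sin(x*z) - 8*y**2*z - 2*y**2 + 3*sin(y), 12*x**3 + 6*x - exp(z) + 3*sin(z) - 5*cos(x), -4*x*y + 4*z*exp(x*z) - 4*z*sin(x*z)) ≠ 0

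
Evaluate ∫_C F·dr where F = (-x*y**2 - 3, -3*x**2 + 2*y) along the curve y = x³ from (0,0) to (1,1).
-157/40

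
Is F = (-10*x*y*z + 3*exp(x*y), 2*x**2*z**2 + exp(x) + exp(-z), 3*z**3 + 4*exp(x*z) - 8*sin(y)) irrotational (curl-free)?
No, ∇×F = (-4*x**2*z - 8*cos(y) + exp(-z), -10*x*y - 4*z*exp(x*z), 4*x*z**2 + 10*x*z - 3*x*exp(x*y) + exp(x))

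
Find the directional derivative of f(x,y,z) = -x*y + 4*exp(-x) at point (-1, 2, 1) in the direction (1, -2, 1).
2*sqrt(6)*(-E - 1)/3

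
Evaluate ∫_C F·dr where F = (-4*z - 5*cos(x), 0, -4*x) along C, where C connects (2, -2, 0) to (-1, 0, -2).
-8 + 5*sin(1) + 5*sin(2)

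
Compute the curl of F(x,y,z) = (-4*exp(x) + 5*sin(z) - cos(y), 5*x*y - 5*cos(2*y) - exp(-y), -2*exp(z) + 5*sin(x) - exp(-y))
(exp(-y), -5*cos(x) + 5*cos(z), 5*y - sin(y))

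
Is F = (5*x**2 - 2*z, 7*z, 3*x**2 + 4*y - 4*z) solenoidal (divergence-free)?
No, ∇·F = 10*x - 4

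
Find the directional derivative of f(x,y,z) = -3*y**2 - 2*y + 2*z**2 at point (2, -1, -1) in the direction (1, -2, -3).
2*sqrt(14)/7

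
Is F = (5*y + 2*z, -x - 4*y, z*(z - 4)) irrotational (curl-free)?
No, ∇×F = (0, 2, -6)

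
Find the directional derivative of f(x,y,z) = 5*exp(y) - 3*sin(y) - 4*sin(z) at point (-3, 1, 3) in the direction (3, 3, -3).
sqrt(3)*(4*cos(3) - 3*cos(1) + 5*E)/3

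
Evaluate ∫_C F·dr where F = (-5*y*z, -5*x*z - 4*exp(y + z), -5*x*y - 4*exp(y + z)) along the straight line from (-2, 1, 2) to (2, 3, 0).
-20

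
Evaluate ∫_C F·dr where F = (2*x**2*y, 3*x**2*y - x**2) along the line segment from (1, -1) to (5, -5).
592/3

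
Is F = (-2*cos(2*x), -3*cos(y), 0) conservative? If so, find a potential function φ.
Yes, F is conservative. φ = -sin(2*x) - 3*sin(y)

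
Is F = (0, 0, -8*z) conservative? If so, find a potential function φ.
Yes, F is conservative. φ = -4*z**2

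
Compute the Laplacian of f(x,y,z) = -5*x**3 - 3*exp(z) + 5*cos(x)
-30*x - 3*exp(z) - 5*cos(x)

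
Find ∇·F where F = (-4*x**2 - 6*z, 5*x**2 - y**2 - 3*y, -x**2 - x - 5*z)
-8*x - 2*y - 8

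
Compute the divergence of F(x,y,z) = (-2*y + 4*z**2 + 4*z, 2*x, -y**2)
0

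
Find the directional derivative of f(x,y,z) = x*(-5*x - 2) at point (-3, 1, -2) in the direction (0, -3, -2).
0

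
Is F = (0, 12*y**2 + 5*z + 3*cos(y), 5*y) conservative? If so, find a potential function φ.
Yes, F is conservative. φ = 4*y**3 + 5*y*z + 3*sin(y)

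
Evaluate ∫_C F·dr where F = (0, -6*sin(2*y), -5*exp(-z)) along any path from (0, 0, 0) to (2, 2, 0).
-3 + 3*cos(4)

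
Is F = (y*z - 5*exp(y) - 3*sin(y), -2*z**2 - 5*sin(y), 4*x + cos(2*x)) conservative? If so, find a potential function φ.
No, ∇×F = (4*z, y + 2*sin(2*x) - 4, -z + 5*exp(y) + 3*cos(y)) ≠ 0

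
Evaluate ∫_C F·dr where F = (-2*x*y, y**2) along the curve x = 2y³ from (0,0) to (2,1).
-65/21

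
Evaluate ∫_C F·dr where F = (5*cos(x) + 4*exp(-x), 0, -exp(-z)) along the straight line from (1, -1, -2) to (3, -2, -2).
-5*sin(1) - 4*exp(-3) + 5*sin(3) + 4*exp(-1)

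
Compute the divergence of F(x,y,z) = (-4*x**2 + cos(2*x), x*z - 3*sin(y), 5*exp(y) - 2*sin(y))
-8*x - 2*sin(2*x) - 3*cos(y)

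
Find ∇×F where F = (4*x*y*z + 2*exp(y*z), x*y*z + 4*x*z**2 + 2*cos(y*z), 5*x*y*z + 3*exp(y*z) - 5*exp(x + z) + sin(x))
(-x*y - 3*x*z + 2*y*sin(y*z) + 3*z*exp(y*z), 4*x*y - 5*y*z + 2*y*exp(y*z) + 5*exp(x + z) - cos(x), z*(-4*x + y + 4*z - 2*exp(y*z)))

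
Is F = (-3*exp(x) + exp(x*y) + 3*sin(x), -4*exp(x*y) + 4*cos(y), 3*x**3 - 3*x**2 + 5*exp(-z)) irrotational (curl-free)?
No, ∇×F = (0, 3*x*(2 - 3*x), (-x - 4*y)*exp(x*y))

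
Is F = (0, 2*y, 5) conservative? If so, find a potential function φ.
Yes, F is conservative. φ = y**2 + 5*z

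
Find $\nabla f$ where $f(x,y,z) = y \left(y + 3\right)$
(0, 2*y + 3, 0)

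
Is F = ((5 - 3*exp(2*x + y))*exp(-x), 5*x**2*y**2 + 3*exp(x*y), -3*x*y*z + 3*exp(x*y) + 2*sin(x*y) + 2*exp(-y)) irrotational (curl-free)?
No, ∇×F = ((x*(-3*z + 3*exp(x*y) + 2*cos(x*y))*exp(y) - 2)*exp(-y), y*(3*z - 3*exp(x*y) - 2*cos(x*y)), 10*x*y**2 + 3*y*exp(x*y) + 3*exp(x + y))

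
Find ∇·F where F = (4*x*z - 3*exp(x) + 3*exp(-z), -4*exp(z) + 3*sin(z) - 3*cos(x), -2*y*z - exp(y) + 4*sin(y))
-2*y + 4*z - 3*exp(x)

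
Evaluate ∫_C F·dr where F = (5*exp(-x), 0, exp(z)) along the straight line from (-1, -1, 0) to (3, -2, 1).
-1 - 5*exp(-3) + 6*E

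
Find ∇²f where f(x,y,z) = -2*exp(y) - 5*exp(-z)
-2*exp(y) - 5*exp(-z)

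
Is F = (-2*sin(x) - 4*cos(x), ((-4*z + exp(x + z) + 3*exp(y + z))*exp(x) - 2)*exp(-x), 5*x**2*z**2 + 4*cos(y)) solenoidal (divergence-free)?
No, ∇·F = 10*x**2*z + 3*exp(y + z) + 4*sin(x) - 2*cos(x)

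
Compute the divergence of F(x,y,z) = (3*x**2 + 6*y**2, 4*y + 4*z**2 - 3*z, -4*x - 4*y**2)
6*x + 4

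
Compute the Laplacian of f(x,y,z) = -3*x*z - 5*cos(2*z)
20*cos(2*z)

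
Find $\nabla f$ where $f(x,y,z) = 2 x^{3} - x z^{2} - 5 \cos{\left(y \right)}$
(6*x**2 - z**2, 5*sin(y), -2*x*z)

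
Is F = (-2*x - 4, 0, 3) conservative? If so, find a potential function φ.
Yes, F is conservative. φ = -x**2 - 4*x + 3*z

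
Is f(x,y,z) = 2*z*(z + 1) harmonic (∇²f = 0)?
No, ∇²f = 4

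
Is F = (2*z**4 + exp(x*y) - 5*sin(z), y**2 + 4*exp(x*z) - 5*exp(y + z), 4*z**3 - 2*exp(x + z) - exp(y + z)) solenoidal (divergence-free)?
No, ∇·F = y*exp(x*y) + 2*y + 12*z**2 - 2*exp(x + z) - 6*exp(y + z)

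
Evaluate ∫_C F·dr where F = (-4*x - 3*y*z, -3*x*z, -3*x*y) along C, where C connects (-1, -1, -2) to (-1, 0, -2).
-6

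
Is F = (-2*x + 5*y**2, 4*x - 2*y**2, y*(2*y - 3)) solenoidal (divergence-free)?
No, ∇·F = -4*y - 2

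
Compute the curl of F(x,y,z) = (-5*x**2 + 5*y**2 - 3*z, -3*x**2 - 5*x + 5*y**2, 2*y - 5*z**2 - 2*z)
(2, -3, -6*x - 10*y - 5)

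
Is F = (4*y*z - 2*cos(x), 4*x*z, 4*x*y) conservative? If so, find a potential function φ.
Yes, F is conservative. φ = 4*x*y*z - 2*sin(x)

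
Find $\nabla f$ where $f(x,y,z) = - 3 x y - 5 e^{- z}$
(-3*y, -3*x, 5*exp(-z))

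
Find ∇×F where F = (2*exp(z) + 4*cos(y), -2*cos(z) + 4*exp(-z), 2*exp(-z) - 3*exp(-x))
(-2*sin(z) + 4*exp(-z), 2*exp(z) - 3*exp(-x), 4*sin(y))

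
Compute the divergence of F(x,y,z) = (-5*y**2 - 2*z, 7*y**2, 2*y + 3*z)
14*y + 3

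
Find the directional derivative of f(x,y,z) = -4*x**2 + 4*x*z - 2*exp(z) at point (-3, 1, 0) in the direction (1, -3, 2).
-2*sqrt(14)/7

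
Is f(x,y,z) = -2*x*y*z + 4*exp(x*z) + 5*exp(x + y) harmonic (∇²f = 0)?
No, ∇²f = 4*x**2*exp(x*z) + 4*z**2*exp(x*z) + 10*exp(x + y)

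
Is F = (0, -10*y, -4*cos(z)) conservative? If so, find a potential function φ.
Yes, F is conservative. φ = -5*y**2 - 4*sin(z)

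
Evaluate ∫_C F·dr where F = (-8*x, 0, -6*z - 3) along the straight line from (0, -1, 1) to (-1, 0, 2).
-16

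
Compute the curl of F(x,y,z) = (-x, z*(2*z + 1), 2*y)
(1 - 4*z, 0, 0)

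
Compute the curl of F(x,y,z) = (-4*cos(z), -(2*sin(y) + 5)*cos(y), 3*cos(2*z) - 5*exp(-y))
(5*exp(-y), 4*sin(z), 0)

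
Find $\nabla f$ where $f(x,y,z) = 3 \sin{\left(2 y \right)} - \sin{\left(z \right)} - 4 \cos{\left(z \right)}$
(0, 6*cos(2*y), 4*sin(z) - cos(z))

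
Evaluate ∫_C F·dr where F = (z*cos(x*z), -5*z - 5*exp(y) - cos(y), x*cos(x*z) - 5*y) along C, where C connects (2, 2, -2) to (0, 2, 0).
-20 + sin(4)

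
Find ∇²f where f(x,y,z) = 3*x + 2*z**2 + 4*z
4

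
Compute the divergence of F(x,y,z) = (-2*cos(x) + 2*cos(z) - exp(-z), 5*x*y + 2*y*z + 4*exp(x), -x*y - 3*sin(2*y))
5*x + 2*z + 2*sin(x)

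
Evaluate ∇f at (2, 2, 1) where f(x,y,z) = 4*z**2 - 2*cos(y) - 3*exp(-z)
(0, 2*sin(2), 3*exp(-1) + 8)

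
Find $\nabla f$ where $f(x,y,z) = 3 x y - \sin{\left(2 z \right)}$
(3*y, 3*x, -2*cos(2*z))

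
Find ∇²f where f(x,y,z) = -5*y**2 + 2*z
-10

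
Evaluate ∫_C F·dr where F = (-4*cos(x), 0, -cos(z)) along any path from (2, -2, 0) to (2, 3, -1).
sin(1)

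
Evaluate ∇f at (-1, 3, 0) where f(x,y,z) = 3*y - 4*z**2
(0, 3, 0)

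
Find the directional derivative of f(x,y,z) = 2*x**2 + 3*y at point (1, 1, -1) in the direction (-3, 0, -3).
-2*sqrt(2)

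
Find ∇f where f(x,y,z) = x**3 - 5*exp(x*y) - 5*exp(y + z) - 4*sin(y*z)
(3*x**2 - 5*y*exp(x*y), -5*x*exp(x*y) - 4*z*cos(y*z) - 5*exp(y + z), -4*y*cos(y*z) - 5*exp(y + z))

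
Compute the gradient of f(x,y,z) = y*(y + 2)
(0, 2*y + 2, 0)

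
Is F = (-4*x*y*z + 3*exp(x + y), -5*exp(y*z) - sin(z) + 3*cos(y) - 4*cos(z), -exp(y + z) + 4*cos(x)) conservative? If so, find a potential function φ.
No, ∇×F = (5*y*exp(y*z) - exp(y + z) - 4*sin(z) + cos(z), -4*x*y + 4*sin(x), 4*x*z - 3*exp(x + y)) ≠ 0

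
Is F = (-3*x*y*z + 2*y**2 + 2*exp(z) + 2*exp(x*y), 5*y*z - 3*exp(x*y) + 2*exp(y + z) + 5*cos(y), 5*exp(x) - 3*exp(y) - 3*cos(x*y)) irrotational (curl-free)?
No, ∇×F = (3*x*sin(x*y) - 5*y - 3*exp(y) - 2*exp(y + z), -3*x*y - 3*y*sin(x*y) - 5*exp(x) + 2*exp(z), 3*x*z - 2*x*exp(x*y) - 3*y*exp(x*y) - 4*y)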